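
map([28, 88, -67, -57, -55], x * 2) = [56, 176, -134, -114, -110]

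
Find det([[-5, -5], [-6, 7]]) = (-5)*(7) - (-5)*(-6)
= -65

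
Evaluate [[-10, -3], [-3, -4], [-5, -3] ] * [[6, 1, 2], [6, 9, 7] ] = [[-78, -37, -41], [-42, -39, -34], [-48, -32, -31]]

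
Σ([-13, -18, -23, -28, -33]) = -115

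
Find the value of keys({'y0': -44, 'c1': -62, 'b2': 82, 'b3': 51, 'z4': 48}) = ['y0', 'c1', 'b2', 'b3', 'z4']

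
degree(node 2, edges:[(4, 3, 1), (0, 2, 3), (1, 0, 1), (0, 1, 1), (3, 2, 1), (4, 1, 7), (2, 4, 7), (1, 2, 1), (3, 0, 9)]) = 4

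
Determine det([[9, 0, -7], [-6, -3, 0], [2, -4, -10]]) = 60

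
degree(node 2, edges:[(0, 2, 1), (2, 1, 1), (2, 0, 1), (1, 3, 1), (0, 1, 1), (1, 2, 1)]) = incident: (0,2), (2,1), (2,0), (1,2)
= 4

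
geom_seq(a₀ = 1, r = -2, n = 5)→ a_0 = 1*(-2)^0 = 1
a_1 = 1*(-2)^1 = -2
a_2 = 1*(-2)^2 = 4
...
= [1, -2, 4, -8, 16]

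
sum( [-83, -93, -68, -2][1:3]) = -161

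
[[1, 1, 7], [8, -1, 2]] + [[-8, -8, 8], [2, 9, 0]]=[[-7, -7, 15], [10, 8, 2]]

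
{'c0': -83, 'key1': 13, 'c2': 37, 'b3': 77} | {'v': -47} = {'c0': -83, 'key1': 13, 'c2': 37, 'b3': 77, 'v': -47}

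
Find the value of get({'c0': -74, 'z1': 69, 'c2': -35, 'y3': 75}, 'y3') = 75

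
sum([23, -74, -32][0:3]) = -83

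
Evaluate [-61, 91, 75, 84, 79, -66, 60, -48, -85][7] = -48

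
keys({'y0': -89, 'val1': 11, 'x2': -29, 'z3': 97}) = ['y0', 'val1', 'x2', 'z3']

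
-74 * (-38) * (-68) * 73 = -13958768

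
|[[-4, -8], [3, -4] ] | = 40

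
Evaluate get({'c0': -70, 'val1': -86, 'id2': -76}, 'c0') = -70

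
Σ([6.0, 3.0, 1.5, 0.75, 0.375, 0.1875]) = 11.8125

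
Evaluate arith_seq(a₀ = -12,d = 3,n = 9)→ [-12, -9, -6, -3, 0, 3, 6, 9, 12]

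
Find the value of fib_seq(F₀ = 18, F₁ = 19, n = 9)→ [18, 19, 37, 56, 93, 149, 242, 391, 633]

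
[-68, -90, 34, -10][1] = -90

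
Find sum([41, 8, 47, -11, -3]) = 82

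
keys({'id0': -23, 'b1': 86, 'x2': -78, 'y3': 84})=['id0', 'b1', 'x2', 'y3']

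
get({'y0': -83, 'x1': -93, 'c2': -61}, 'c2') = -61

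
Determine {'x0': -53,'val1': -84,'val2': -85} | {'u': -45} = {'x0': -53, 'val1': -84, 'val2': -85, 'u': -45}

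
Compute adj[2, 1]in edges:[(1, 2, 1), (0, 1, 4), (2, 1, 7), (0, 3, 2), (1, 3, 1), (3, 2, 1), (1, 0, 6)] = 7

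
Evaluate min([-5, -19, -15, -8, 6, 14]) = -19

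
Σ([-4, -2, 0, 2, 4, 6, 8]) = 14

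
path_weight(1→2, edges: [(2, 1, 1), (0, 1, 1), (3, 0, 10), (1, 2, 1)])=1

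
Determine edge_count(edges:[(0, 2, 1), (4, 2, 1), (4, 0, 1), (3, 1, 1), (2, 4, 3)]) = 5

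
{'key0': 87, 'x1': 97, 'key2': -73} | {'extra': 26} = {'key0': 87, 'x1': 97, 'key2': -73, 'extra': 26}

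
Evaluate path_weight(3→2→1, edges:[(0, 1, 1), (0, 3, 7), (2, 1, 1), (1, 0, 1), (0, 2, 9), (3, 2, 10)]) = 11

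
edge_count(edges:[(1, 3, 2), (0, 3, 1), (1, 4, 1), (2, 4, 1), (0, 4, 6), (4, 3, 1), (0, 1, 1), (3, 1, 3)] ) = 8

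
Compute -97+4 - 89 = -182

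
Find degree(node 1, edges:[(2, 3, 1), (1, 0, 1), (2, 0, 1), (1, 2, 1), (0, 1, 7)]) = incident: (1,0), (1,2), (0,1)
= 3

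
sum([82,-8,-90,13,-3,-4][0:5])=-6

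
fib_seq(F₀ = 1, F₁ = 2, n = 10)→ [1, 2, 3, 5, 8, 13, 21, 34, 55, 89]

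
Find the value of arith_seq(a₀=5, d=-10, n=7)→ [5, -5, -15, -25, -35, -45, -55]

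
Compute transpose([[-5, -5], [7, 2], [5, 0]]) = [[-5, 7, 5], [-5, 2, 0]]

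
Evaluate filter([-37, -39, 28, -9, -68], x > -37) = [28, -9]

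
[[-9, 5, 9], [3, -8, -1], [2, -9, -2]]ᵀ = [[-9, 3, 2], [5, -8, -9], [9, -1, -2]]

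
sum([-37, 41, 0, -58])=(-37) + 41 + 0 + (-58)
= -54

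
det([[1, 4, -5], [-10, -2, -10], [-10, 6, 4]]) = 1012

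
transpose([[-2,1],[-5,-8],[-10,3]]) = [[-2, -5, -10], [1, -8, 3]]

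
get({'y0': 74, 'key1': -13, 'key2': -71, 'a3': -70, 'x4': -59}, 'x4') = -59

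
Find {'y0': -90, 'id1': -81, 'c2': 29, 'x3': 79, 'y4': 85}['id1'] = -81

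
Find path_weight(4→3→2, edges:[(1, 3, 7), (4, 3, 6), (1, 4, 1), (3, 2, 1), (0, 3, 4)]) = w(4→3)=6 + w(3→2)=1
= 7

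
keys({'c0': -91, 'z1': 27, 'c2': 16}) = ['c0', 'z1', 'c2']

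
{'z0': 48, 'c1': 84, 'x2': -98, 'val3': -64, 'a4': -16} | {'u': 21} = {'z0': 48, 'c1': 84, 'x2': -98, 'val3': -64, 'a4': -16, 'u': 21}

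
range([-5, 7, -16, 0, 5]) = 23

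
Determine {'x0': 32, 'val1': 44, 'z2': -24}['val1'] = 44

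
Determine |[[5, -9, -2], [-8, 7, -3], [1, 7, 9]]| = -75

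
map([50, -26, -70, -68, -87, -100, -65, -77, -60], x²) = (50)²=2500, (-26)²=676, (-70)²=4900, (-68)²=4624, (-87)²=7569, (-100)²=10000, (-65)²=4225, (-77)²=5929, (-60)²=3600
= [2500, 676, 4900, 4624, 7569, 10000, 4225, 5929, 3600]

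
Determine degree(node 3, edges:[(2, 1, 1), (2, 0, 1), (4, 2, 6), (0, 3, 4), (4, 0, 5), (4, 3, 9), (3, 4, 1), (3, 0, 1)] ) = incident: (0,3), (4,3), (3,4), (3,0)
= 4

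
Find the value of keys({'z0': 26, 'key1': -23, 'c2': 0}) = ['z0', 'key1', 'c2']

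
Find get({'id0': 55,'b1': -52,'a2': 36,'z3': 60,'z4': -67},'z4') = -67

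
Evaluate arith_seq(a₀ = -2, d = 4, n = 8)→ [-2, 2, 6, 10, 14, 18, 22, 26]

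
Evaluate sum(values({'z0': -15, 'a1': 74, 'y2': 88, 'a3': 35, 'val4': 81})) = 263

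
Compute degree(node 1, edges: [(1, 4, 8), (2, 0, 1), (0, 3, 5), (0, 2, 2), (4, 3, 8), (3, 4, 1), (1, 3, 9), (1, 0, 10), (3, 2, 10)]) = 3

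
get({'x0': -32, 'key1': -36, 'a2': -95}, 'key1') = -36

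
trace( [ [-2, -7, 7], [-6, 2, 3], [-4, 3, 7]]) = 7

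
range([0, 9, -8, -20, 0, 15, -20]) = 35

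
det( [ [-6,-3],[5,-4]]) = 39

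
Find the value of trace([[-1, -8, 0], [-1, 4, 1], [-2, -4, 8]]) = diagonal: (-1) + 4 + 8
= 11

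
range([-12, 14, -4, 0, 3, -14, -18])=32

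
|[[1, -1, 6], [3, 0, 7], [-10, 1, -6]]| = 63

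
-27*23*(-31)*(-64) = -1232064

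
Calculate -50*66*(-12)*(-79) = -3128400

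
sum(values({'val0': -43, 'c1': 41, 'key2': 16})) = 14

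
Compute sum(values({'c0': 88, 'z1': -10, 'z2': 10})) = 88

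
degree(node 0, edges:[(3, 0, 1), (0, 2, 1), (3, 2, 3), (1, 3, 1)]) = 2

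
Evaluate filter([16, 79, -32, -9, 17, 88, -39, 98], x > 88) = keep x where x > 88: 16✗, 79✗, -32✗, -9✗, 17✗, 88✗, -39✗, 98✓
= [98]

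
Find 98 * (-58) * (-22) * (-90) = -11254320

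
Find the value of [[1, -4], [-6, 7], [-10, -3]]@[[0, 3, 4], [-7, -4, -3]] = C[0][0] = (1)*(0) + (-4)*(-7) = 28
C[0][1] = (1)*(3) + (-4)*(-4) = 19
C[0][2] = (1)*(4) + (-4)*(-3) = 16
C[1][0] = (-6)*(0) + (7)*(-7) = -49
C[1][1] = (-6)*(3) + (7)*(-4) = -46
C[1][2] = (-6)*(4) + (7)*(-3) = -45
... (3 more cells)
= [[28, 19, 16], [-49, -46, -45], [21, -18, -31]]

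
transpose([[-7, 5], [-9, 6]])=[[-7, -9], [5, 6]]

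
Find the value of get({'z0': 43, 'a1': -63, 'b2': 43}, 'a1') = -63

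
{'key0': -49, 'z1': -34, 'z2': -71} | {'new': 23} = {'key0': -49, 'z1': -34, 'z2': -71, 'new': 23}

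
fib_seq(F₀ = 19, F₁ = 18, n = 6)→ F_2 = F_1 + F_0 = 37
F_3 = F_2 + F_1 = 55
F_4 = F_3 + F_2 = 92
...
= [19, 18, 37, 55, 92, 147]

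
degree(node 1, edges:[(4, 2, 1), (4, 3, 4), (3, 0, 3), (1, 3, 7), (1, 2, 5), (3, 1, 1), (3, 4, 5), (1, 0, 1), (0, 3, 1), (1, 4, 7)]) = incident: (1,3), (1,2), (3,1), (1,0), (1,4)
= 5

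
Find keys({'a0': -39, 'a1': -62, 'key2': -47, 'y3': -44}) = ['a0', 'a1', 'key2', 'y3']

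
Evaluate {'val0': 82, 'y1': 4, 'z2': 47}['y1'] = 4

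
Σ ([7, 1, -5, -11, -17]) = -25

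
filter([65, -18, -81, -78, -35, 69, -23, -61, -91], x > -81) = keep x where x > -81: 65✓, -18✓, -81✗, -78✓, -35✓, 69✓, -23✓, -61✓, -91✗
= [65, -18, -78, -35, 69, -23, -61]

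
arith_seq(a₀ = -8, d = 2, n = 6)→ a_0 = -8 + 0*2 = -8
a_1 = -8 + 1*2 = -6
a_2 = -8 + 2*2 = -4
...
= [-8, -6, -4, -2, 0, 2]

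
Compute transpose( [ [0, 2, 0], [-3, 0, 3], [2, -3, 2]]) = [[0, -3, 2], [2, 0, -3], [0, 3, 2]]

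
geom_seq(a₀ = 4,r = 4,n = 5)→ [4, 16, 64, 256, 1024]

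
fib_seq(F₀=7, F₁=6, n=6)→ F_2 = F_1 + F_0 = 13
F_3 = F_2 + F_1 = 19
F_4 = F_3 + F_2 = 32
...
= [7, 6, 13, 19, 32, 51]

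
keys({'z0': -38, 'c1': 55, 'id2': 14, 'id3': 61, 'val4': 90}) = ['z0', 'c1', 'id2', 'id3', 'val4']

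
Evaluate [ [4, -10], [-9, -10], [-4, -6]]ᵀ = [[4, -9, -4], [-10, -10, -6]]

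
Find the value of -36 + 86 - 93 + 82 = 39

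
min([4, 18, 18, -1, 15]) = -1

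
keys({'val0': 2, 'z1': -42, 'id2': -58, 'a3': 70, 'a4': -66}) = ['val0', 'z1', 'id2', 'a3', 'a4']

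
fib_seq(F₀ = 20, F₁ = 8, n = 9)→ F_2 = F_1 + F_0 = 28
F_3 = F_2 + F_1 = 36
F_4 = F_3 + F_2 = 64
...
= [20, 8, 28, 36, 64, 100, 164, 264, 428]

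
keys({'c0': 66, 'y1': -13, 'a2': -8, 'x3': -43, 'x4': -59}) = ['c0', 'y1', 'a2', 'x3', 'x4']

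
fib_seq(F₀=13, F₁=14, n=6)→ F_2 = F_1 + F_0 = 27
F_3 = F_2 + F_1 = 41
F_4 = F_3 + F_2 = 68
...
= [13, 14, 27, 41, 68, 109]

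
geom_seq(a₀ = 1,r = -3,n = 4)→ [1, -3, 9, -27]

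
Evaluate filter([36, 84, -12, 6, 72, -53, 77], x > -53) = keep x where x > -53: 36✓, 84✓, -12✓, 6✓, 72✓, -53✗, 77✓
= [36, 84, -12, 6, 72, 77]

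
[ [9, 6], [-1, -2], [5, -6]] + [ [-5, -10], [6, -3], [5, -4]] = [[4, -4], [5, -5], [10, -10]]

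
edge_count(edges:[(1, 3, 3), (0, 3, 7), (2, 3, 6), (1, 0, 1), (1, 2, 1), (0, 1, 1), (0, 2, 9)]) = 7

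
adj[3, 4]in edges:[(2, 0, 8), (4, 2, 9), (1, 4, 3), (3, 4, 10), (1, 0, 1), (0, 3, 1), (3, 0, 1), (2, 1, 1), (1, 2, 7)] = 10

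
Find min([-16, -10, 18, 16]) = -16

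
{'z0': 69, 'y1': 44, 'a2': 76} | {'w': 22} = {'z0': 69, 'y1': 44, 'a2': 76, 'w': 22}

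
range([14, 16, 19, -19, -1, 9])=38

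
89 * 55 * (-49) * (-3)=719565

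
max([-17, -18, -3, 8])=8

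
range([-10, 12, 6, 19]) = 29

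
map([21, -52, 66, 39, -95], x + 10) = [31, -42, 76, 49, -85]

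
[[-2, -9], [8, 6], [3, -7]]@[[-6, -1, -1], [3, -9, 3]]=C[0][0] = (-2)*(-6) + (-9)*(3) = -15
C[0][1] = (-2)*(-1) + (-9)*(-9) = 83
C[0][2] = (-2)*(-1) + (-9)*(3) = -25
C[1][0] = (8)*(-6) + (6)*(3) = -30
C[1][1] = (8)*(-1) + (6)*(-9) = -62
C[1][2] = (8)*(-1) + (6)*(3) = 10
... (3 more cells)
= [[-15, 83, -25], [-30, -62, 10], [-39, 60, -24]]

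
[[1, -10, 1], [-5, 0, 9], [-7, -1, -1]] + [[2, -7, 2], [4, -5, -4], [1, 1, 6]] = [[3, -17, 3], [-1, -5, 5], [-6, 0, 5]]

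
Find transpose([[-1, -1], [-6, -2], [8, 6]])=[[-1, -6, 8], [-1, -2, 6]]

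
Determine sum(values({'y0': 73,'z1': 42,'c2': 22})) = 137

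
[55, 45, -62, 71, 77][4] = 77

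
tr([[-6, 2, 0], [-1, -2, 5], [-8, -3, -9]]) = -17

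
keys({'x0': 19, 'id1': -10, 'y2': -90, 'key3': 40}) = ['x0', 'id1', 'y2', 'key3']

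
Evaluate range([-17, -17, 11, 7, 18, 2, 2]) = 35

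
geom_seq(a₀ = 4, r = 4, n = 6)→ a_0 = 4*4^0 = 4
a_1 = 4*4^1 = 16
a_2 = 4*4^2 = 64
...
= [4, 16, 64, 256, 1024, 4096]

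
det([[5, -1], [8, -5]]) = -17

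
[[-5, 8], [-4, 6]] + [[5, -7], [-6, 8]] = [[0, 1], [-10, 14]]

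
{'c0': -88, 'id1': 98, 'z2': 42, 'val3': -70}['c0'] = -88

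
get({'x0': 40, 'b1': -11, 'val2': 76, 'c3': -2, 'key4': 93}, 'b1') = -11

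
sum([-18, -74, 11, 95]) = 14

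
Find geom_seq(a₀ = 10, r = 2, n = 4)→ a_0 = 10*2^0 = 10
a_1 = 10*2^1 = 20
a_2 = 10*2^2 = 40
...
= [10, 20, 40, 80]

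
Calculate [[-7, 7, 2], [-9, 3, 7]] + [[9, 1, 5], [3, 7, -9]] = [[2, 8, 7], [-6, 10, -2]]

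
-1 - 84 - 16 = -101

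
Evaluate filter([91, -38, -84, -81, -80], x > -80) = [91, -38]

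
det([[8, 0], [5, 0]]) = (8)*(0) - (0)*(5)
= 0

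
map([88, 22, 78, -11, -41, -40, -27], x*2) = 88*2=176, 22*2=44, 78*2=156, -11*2=-22, -41*2=-82, -40*2=-80, -27*2=-54
= [176, 44, 156, -22, -82, -80, -54]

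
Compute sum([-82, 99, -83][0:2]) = slice → [-82, 99]
(-82) + 99
= 17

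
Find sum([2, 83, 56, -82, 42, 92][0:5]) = slice → [2, 83, 56, -82, 42]
2 + 83 + 56 + (-82) + 42
= 101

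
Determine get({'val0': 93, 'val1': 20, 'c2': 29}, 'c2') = 29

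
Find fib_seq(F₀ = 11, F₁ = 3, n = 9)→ [11, 3, 14, 17, 31, 48, 79, 127, 206]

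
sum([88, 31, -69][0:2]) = slice → [88, 31]
88 + 31
= 119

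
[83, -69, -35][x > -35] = [83]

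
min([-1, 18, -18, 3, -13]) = -18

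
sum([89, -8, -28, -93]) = 89 + (-8) + (-28) + (-93)
= -40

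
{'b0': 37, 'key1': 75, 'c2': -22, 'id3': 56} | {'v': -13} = {'b0': 37, 'key1': 75, 'c2': -22, 'id3': 56, 'v': -13}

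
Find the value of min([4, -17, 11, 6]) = -17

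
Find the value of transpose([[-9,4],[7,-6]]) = [[-9, 7], [4, -6]]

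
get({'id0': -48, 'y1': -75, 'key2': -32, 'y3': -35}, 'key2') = -32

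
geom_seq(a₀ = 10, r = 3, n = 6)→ [10, 30, 90, 270, 810, 2430]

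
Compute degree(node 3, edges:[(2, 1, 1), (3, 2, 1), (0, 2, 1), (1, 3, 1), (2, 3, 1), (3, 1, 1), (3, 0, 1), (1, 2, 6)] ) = incident: (3,2), (1,3), (2,3), (3,1), (3,0)
= 5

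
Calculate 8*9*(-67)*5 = -24120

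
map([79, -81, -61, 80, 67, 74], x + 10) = [89, -71, -51, 90, 77, 84]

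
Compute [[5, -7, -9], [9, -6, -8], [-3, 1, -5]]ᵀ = [[5, 9, -3], [-7, -6, 1], [-9, -8, -5]]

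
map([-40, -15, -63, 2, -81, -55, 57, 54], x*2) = [-80, -30, -126, 4, -162, -110, 114, 108]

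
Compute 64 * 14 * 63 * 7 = 395136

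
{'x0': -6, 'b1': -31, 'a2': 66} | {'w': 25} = {'x0': -6, 'b1': -31, 'a2': 66, 'w': 25}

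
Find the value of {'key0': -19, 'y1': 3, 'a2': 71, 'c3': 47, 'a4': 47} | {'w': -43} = {'key0': -19, 'y1': 3, 'a2': 71, 'c3': 47, 'a4': 47, 'w': -43}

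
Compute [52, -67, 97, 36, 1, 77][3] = 36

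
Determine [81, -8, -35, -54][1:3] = [-8, -35]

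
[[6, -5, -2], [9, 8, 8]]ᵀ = [[6, 9], [-5, 8], [-2, 8]]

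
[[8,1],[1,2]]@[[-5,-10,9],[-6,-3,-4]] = [[-46, -83, 68], [-17, -16, 1]]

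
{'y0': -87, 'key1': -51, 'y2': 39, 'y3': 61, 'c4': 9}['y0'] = -87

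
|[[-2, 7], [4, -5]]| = (-2)*(-5) - (7)*(4)
= -18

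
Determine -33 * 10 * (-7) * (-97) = -224070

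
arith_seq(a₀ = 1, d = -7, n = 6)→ a_0 = 1 + 0*-7 = 1
a_1 = 1 + 1*-7 = -6
a_2 = 1 + 2*-7 = -13
...
= [1, -6, -13, -20, -27, -34]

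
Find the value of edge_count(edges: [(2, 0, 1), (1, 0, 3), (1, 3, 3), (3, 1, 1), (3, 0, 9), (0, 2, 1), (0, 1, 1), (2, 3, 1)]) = 8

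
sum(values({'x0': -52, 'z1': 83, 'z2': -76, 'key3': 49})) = 4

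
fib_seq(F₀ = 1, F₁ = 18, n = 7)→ F_2 = F_1 + F_0 = 19
F_3 = F_2 + F_1 = 37
F_4 = F_3 + F_2 = 56
...
= [1, 18, 19, 37, 56, 93, 149]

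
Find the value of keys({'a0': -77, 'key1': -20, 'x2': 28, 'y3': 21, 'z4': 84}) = ['a0', 'key1', 'x2', 'y3', 'z4']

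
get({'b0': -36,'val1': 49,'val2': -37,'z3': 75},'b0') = -36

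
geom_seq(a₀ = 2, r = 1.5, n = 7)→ [2.0, 3.0, 4.5, 6.75, 10.125, 15.1875, 22.78125]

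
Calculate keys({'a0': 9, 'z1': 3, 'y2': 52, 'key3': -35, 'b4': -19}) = ['a0', 'z1', 'y2', 'key3', 'b4']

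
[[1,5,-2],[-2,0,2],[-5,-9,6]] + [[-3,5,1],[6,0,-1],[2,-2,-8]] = [[-2, 10, -1], [4, 0, 1], [-3, -11, -2]]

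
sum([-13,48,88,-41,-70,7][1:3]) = 136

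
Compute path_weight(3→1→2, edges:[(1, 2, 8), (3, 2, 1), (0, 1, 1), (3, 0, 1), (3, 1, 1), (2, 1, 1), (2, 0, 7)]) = 9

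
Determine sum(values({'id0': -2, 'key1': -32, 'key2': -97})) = -131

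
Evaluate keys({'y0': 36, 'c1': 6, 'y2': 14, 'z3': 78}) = ['y0', 'c1', 'y2', 'z3']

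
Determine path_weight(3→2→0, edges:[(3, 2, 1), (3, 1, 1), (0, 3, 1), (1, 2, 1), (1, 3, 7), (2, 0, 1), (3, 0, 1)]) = 2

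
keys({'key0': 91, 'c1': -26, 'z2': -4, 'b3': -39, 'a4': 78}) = ['key0', 'c1', 'z2', 'b3', 'a4']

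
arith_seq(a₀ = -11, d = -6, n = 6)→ a_0 = -11 + 0*-6 = -11
a_1 = -11 + 1*-6 = -17
a_2 = -11 + 2*-6 = -23
...
= [-11, -17, -23, -29, -35, -41]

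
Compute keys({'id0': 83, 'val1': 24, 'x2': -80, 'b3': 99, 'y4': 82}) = ['id0', 'val1', 'x2', 'b3', 'y4']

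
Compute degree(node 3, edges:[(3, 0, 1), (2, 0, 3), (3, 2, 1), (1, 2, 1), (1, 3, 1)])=3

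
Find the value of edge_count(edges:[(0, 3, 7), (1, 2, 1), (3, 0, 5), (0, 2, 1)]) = 4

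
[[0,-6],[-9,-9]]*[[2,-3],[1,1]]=[[-6, -6], [-27, 18]]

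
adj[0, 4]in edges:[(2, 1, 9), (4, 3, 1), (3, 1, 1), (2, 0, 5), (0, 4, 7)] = 7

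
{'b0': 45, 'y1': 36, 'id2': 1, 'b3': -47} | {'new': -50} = {'b0': 45, 'y1': 36, 'id2': 1, 'b3': -47, 'new': -50}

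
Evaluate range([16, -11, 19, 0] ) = 30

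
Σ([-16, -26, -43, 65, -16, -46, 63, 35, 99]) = 115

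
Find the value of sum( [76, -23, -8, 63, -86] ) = 76 + (-23) + (-8) + 63 + (-86)
= 22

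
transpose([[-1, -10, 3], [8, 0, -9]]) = [[-1, 8], [-10, 0], [3, -9]]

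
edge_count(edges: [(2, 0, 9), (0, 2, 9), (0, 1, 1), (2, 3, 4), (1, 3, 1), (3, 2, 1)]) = 6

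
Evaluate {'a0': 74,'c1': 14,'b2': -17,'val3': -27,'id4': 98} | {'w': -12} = {'a0': 74, 'c1': 14, 'b2': -17, 'val3': -27, 'id4': 98, 'w': -12}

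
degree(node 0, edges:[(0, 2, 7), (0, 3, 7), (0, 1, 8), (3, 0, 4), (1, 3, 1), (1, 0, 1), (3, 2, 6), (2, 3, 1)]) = incident: (0,2), (0,3), (0,1), (3,0), (1,0)
= 5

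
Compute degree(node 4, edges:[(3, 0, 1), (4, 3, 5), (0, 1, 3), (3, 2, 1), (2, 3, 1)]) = incident: (4,3)
= 1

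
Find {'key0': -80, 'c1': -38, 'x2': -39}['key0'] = -80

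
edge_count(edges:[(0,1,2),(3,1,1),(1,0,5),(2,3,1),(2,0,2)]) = 5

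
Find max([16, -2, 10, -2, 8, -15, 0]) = 16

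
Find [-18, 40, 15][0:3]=[-18, 40, 15]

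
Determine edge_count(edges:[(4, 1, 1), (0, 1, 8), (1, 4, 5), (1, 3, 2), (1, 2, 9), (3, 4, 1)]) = 6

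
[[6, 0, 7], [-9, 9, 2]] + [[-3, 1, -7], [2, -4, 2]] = [[3, 1, 0], [-7, 5, 4]]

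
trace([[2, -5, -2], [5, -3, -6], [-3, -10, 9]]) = diagonal: 2 + (-3) + 9
= 8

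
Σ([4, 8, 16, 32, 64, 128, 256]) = 4 + 8 + 16 + 32 + 64 + 128 + 256
= 508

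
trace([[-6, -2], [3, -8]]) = diagonal: (-6) + (-8)
= -14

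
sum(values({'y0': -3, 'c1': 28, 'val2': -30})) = (-3) + 28 + (-30)
= -5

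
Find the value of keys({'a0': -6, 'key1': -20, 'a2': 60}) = ['a0', 'key1', 'a2']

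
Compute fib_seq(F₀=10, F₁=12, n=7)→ F_2 = F_1 + F_0 = 22
F_3 = F_2 + F_1 = 34
F_4 = F_3 + F_2 = 56
...
= [10, 12, 22, 34, 56, 90, 146]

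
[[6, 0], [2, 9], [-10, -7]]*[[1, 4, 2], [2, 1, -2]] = [[6, 24, 12], [20, 17, -14], [-24, -47, -6]]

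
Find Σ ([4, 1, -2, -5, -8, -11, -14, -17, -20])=4 + 1 + (-2) + (-5) + (-8) + (-11) + (-14) + (-17) + (-20)
= -72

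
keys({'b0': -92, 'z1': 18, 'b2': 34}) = ['b0', 'z1', 'b2']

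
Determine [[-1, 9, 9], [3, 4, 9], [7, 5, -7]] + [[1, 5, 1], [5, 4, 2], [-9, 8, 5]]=[[0, 14, 10], [8, 8, 11], [-2, 13, -2]]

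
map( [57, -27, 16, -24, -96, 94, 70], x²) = [3249, 729, 256, 576, 9216, 8836, 4900]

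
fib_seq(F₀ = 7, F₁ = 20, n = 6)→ [7, 20, 27, 47, 74, 121]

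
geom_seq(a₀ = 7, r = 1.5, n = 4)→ [7.0, 10.5, 15.75, 23.625]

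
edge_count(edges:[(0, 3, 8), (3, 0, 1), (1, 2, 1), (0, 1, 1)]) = 4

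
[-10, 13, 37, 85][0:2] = [-10, 13]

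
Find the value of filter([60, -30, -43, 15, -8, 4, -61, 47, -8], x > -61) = [60, -30, -43, 15, -8, 4, 47, -8]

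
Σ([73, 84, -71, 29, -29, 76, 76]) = 73 + 84 + (-71) + 29 + (-29) + 76 + 76
= 238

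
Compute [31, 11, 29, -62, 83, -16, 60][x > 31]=keep x where x > 31: 31✗, 11✗, 29✗, -62✗, 83✓, -16✗, 60✓
= [83, 60]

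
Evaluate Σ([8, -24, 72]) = 56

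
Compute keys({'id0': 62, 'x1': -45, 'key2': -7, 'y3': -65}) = ['id0', 'x1', 'key2', 'y3']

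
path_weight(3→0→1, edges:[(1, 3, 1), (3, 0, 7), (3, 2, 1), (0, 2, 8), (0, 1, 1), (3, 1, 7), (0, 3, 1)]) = 8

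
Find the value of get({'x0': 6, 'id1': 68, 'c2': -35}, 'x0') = 6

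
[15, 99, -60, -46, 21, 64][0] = 15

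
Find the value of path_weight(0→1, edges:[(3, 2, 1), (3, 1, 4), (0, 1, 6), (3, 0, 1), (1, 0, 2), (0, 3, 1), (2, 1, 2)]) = w(0→1)=6
= 6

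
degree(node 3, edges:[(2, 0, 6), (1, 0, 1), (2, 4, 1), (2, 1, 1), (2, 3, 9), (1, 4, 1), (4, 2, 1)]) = incident: (2,3)
= 1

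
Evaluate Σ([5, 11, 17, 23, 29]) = 5 + 11 + 17 + 23 + 29
= 85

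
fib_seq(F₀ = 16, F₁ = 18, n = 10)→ F_2 = F_1 + F_0 = 34
F_3 = F_2 + F_1 = 52
F_4 = F_3 + F_2 = 86
...
= [16, 18, 34, 52, 86, 138, 224, 362, 586, 948]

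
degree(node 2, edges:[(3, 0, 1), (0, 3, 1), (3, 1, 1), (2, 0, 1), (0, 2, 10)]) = 2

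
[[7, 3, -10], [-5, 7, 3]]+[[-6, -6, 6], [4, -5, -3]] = [[1, -3, -4], [-1, 2, 0]]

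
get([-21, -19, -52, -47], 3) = -47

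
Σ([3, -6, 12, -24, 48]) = 33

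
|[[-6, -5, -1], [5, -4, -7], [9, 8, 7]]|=246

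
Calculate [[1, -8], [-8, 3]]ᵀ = [[1, -8], [-8, 3]]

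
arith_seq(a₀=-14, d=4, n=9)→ a_0 = -14 + 0*4 = -14
a_1 = -14 + 1*4 = -10
a_2 = -14 + 2*4 = -6
...
= [-14, -10, -6, -2, 2, 6, 10, 14, 18]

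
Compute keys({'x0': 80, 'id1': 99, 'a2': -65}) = ['x0', 'id1', 'a2']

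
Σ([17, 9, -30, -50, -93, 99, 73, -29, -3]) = 17 + 9 + (-30) + (-50) + (-93) + 99 + 73 + (-29) + (-3)
= -7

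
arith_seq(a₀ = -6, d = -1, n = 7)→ [-6, -7, -8, -9, -10, -11, -12]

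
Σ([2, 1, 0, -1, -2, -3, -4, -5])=-12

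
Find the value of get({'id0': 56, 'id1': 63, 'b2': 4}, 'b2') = 4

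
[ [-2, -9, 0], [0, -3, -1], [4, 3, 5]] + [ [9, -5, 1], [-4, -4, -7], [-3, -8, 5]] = [[7, -14, 1], [-4, -7, -8], [1, -5, 10]]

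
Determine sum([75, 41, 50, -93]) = 75 + 41 + 50 + (-93)
= 73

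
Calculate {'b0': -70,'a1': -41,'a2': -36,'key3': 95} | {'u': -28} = {'b0': -70, 'a1': -41, 'a2': -36, 'key3': 95, 'u': -28}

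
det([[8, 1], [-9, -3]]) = (8)*(-3) - (1)*(-9)
= -15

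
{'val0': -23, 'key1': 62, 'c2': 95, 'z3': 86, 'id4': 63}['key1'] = 62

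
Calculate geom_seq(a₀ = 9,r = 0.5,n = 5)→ a_0 = 9*0.5^0 = 9.0
a_1 = 9*0.5^1 = 4.5
a_2 = 9*0.5^2 = 2.25
...
= [9.0, 4.5, 2.25, 1.125, 0.5625]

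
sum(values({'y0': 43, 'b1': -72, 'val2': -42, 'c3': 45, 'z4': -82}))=-108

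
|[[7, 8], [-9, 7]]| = (7)*(7) - (8)*(-9)
= 121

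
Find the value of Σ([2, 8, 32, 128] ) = 2 + 8 + 32 + 128
= 170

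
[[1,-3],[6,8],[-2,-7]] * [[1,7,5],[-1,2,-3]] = C[0][0] = (1)*(1) + (-3)*(-1) = 4
C[0][1] = (1)*(7) + (-3)*(2) = 1
C[0][2] = (1)*(5) + (-3)*(-3) = 14
C[1][0] = (6)*(1) + (8)*(-1) = -2
C[1][1] = (6)*(7) + (8)*(2) = 58
C[1][2] = (6)*(5) + (8)*(-3) = 6
... (3 more cells)
= [[4, 1, 14], [-2, 58, 6], [5, -28, 11]]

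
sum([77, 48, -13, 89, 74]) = 77 + 48 + (-13) + 89 + 74
= 275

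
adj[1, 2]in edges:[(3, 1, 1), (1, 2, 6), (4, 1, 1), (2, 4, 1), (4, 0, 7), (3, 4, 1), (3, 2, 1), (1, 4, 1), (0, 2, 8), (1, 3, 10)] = 6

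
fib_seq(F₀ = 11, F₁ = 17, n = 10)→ [11, 17, 28, 45, 73, 118, 191, 309, 500, 809]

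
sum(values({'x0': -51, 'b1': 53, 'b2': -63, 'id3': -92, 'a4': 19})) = (-51) + 53 + (-63) + (-92) + 19
= -134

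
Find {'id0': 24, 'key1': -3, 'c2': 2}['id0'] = 24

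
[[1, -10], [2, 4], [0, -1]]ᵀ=[[1, 2, 0], [-10, 4, -1]]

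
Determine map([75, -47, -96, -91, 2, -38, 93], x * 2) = [150, -94, -192, -182, 4, -76, 186]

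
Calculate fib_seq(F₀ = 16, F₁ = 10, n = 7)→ F_2 = F_1 + F_0 = 26
F_3 = F_2 + F_1 = 36
F_4 = F_3 + F_2 = 62
...
= [16, 10, 26, 36, 62, 98, 160]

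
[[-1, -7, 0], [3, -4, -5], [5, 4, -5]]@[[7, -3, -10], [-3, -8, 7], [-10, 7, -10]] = C[0][0] = (-1)*(7) + (-7)*(-3) + (0)*(-10) = 14
C[0][1] = (-1)*(-3) + (-7)*(-8) + (0)*(7) = 59
C[0][2] = (-1)*(-10) + (-7)*(7) + (0)*(-10) = -39
C[1][0] = (3)*(7) + (-4)*(-3) + (-5)*(-10) = 83
C[1][1] = (3)*(-3) + (-4)*(-8) + (-5)*(7) = -12
C[1][2] = (3)*(-10) + (-4)*(7) + (-5)*(-10) = -8
... (3 more cells)
= [[14, 59, -39], [83, -12, -8], [73, -82, 28]]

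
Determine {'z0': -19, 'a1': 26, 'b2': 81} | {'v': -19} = {'z0': -19, 'a1': 26, 'b2': 81, 'v': -19}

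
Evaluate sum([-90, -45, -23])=(-90) + (-45) + (-23)
= -158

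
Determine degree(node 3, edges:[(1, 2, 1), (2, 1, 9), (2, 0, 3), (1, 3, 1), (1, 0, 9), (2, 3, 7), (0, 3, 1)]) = 3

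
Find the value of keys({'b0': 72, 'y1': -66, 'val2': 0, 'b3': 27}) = ['b0', 'y1', 'val2', 'b3']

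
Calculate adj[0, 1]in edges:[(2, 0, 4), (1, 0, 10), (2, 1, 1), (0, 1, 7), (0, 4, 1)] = 7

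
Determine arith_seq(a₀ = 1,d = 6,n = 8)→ [1, 7, 13, 19, 25, 31, 37, 43]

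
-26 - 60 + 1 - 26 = -111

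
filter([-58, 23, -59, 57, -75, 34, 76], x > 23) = keep x where x > 23: -58✗, 23✗, -59✗, 57✓, -75✗, 34✓, 76✓
= [57, 34, 76]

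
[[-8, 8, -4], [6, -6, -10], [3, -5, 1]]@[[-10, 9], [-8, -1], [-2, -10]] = C[0][0] = (-8)*(-10) + (8)*(-8) + (-4)*(-2) = 24
C[0][1] = (-8)*(9) + (8)*(-1) + (-4)*(-10) = -40
C[1][0] = (6)*(-10) + (-6)*(-8) + (-10)*(-2) = 8
C[1][1] = (6)*(9) + (-6)*(-1) + (-10)*(-10) = 160
C[2][0] = (3)*(-10) + (-5)*(-8) + (1)*(-2) = 8
C[2][1] = (3)*(9) + (-5)*(-1) + (1)*(-10) = 22
= [[24, -40], [8, 160], [8, 22]]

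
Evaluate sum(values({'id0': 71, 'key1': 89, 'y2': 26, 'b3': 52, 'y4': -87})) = 71 + 89 + 26 + 52 + (-87)
= 151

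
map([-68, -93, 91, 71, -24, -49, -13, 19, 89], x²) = (-68)²=4624, (-93)²=8649, (91)²=8281, (71)²=5041, (-24)²=576, (-49)²=2401, (-13)²=169, (19)²=361, (89)²=7921
= [4624, 8649, 8281, 5041, 576, 2401, 169, 361, 7921]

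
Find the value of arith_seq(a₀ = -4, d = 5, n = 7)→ [-4, 1, 6, 11, 16, 21, 26]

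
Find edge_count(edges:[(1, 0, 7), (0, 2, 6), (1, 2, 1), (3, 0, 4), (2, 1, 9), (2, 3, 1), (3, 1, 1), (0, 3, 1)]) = 8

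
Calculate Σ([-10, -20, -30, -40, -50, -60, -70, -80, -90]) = (-10) + (-20) + (-30) + (-40) + (-50) + (-60) + (-70) + (-80) + (-90)
= -450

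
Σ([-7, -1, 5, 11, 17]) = 25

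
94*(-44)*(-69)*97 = 27682248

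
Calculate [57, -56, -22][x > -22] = keep x where x > -22: 57✓, -56✗, -22✗
= [57]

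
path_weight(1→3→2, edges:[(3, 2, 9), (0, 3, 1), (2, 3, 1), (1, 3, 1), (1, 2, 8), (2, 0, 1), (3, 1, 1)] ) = 10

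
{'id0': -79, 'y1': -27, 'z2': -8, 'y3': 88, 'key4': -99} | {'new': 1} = {'id0': -79, 'y1': -27, 'z2': -8, 'y3': 88, 'key4': -99, 'new': 1}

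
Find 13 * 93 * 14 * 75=1269450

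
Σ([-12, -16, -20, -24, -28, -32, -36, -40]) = (-12) + (-16) + (-20) + (-24) + (-28) + (-32) + (-36) + (-40)
= -208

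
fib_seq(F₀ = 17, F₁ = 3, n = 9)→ F_2 = F_1 + F_0 = 20
F_3 = F_2 + F_1 = 23
F_4 = F_3 + F_2 = 43
...
= [17, 3, 20, 23, 43, 66, 109, 175, 284]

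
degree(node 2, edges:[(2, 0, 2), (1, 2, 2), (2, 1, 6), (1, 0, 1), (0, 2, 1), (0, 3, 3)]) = 4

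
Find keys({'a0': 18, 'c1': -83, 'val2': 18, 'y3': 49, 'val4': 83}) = ['a0', 'c1', 'val2', 'y3', 'val4']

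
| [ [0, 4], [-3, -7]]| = 12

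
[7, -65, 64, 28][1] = -65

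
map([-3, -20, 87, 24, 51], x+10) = -3+10=7, -20+10=-10, 87+10=97, 24+10=34, 51+10=61
= [7, -10, 97, 34, 61]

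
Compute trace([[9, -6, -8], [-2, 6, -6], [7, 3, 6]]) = diagonal: 9 + 6 + 6
= 21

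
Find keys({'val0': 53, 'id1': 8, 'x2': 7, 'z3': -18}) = ['val0', 'id1', 'x2', 'z3']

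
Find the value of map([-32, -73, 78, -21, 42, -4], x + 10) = [-22, -63, 88, -11, 52, 6]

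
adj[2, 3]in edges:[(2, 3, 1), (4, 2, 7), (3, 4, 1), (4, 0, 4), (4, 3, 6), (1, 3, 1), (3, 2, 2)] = 1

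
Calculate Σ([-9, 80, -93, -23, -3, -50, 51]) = (-9) + 80 + (-93) + (-23) + (-3) + (-50) + 51
= -47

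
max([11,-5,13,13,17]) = 17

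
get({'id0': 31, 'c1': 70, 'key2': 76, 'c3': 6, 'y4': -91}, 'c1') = 70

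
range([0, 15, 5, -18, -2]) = 33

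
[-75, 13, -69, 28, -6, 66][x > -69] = [13, 28, -6, 66]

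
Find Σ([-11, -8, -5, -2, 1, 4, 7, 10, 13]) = 9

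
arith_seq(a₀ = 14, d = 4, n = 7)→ [14, 18, 22, 26, 30, 34, 38]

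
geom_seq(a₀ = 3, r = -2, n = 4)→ [3, -6, 12, -24]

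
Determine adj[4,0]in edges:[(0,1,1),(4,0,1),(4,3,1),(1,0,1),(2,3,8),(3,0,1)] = 1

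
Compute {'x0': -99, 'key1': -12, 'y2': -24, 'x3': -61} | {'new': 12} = {'x0': -99, 'key1': -12, 'y2': -24, 'x3': -61, 'new': 12}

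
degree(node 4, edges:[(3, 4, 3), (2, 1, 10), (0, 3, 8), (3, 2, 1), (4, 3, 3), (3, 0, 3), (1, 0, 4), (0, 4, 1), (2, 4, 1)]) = 4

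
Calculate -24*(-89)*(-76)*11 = -1785696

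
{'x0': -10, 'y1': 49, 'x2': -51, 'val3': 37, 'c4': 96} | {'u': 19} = {'x0': -10, 'y1': 49, 'x2': -51, 'val3': 37, 'c4': 96, 'u': 19}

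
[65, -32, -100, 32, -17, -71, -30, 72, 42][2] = -100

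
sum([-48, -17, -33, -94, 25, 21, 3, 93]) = (-48) + (-17) + (-33) + (-94) + 25 + 21 + 3 + 93
= -50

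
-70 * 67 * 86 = -403340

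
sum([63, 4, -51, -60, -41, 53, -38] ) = 63 + 4 + (-51) + (-60) + (-41) + 53 + (-38)
= -70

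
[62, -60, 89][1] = -60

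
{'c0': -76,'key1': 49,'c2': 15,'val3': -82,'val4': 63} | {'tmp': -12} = {'c0': -76, 'key1': 49, 'c2': 15, 'val3': -82, 'val4': 63, 'tmp': -12}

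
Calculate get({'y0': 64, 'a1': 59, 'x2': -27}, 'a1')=59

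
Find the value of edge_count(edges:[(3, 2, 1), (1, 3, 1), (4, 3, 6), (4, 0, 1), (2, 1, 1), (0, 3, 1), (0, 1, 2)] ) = 7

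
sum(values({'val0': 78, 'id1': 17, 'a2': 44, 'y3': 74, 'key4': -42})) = 171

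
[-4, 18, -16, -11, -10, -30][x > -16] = keep x where x > -16: -4✓, 18✓, -16✗, -11✓, -10✓, -30✗
= [-4, 18, -11, -10]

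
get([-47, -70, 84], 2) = 84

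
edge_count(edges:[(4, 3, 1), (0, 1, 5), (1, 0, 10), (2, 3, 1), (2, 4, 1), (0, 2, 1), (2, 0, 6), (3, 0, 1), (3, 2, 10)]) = 9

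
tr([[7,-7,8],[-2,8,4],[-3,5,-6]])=diagonal: 7 + 8 + (-6)
= 9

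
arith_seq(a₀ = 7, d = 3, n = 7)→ a_0 = 7 + 0*3 = 7
a_1 = 7 + 1*3 = 10
a_2 = 7 + 2*3 = 13
...
= [7, 10, 13, 16, 19, 22, 25]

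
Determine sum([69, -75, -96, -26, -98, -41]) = -267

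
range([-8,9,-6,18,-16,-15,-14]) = 34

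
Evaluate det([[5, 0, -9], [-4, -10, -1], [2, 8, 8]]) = (1)*(5)*det([[-10, -1], [8, 8]]) + (-1)*(0)*det([[-4, -1], [2, 8]]) + (1)*(-9)*det([[-4, -10], [2, 8]])
= -360 + 0 + 108
= -252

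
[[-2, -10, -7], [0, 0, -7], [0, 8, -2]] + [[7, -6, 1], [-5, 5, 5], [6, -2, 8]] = [[5, -16, -6], [-5, 5, -2], [6, 6, 6]]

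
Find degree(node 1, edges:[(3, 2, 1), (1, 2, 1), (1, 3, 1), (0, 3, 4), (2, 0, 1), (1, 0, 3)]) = incident: (1,2), (1,3), (1,0)
= 3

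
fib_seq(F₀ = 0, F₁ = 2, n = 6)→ [0, 2, 2, 4, 6, 10]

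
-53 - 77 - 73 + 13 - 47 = -237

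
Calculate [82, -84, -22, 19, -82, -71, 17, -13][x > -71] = keep x where x > -71: 82✓, -84✗, -22✓, 19✓, -82✗, -71✗, 17✓, -13✓
= [82, -22, 19, 17, -13]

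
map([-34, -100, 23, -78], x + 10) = -34+10=-24, -100+10=-90, 23+10=33, -78+10=-68
= [-24, -90, 33, -68]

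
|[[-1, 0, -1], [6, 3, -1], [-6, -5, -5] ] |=(1)*(-1)*det([[3, -1], [-5, -5]]) + (-1)*(0)*det([[6, -1], [-6, -5]]) + (1)*(-1)*det([[6, 3], [-6, -5]])
= 20 + 0 + 12
= 32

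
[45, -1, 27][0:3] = [45, -1, 27]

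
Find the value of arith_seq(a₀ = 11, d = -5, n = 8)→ a_0 = 11 + 0*-5 = 11
a_1 = 11 + 1*-5 = 6
a_2 = 11 + 2*-5 = 1
...
= [11, 6, 1, -4, -9, -14, -19, -24]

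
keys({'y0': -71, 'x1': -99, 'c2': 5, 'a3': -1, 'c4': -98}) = ['y0', 'x1', 'c2', 'a3', 'c4']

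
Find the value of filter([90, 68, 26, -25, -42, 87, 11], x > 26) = keep x where x > 26: 90✓, 68✓, 26✗, -25✗, -42✗, 87✓, 11✗
= [90, 68, 87]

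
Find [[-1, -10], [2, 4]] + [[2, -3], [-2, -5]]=[[1, -13], [0, -1]]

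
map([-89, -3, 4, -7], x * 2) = -89*2=-178, -3*2=-6, 4*2=8, -7*2=-14
= [-178, -6, 8, -14]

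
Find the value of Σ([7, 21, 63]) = 91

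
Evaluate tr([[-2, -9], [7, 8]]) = 6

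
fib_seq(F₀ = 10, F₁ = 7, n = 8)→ F_2 = F_1 + F_0 = 17
F_3 = F_2 + F_1 = 24
F_4 = F_3 + F_2 = 41
...
= [10, 7, 17, 24, 41, 65, 106, 171]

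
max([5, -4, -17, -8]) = 5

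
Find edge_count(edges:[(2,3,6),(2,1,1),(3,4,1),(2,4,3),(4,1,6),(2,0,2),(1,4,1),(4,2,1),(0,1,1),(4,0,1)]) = 10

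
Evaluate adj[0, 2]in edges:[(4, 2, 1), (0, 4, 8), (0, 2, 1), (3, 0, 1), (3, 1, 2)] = 1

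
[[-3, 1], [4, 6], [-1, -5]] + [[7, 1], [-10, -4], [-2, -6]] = [[4, 2], [-6, 2], [-3, -11]]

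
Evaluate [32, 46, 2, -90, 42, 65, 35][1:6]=[46, 2, -90, 42, 65]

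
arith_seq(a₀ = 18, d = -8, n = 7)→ [18, 10, 2, -6, -14, -22, -30]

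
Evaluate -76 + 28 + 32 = -16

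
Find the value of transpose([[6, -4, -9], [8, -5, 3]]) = [[6, 8], [-4, -5], [-9, 3]]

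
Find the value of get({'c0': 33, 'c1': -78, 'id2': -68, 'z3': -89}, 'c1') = -78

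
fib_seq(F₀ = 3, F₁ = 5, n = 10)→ F_2 = F_1 + F_0 = 8
F_3 = F_2 + F_1 = 13
F_4 = F_3 + F_2 = 21
...
= [3, 5, 8, 13, 21, 34, 55, 89, 144, 233]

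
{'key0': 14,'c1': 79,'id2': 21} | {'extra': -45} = {'key0': 14, 'c1': 79, 'id2': 21, 'extra': -45}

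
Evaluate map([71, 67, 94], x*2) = [142, 134, 188]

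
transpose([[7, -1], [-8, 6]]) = [[7, -8], [-1, 6]]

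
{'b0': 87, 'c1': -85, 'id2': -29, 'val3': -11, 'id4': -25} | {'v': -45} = {'b0': 87, 'c1': -85, 'id2': -29, 'val3': -11, 'id4': -25, 'v': -45}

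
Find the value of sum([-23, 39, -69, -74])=(-23) + 39 + (-69) + (-74)
= -127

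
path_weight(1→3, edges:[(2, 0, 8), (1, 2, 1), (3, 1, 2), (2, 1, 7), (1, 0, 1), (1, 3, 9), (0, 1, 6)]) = w(1→3)=9
= 9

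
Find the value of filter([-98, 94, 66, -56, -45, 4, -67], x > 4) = [94, 66]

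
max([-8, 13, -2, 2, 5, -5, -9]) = 13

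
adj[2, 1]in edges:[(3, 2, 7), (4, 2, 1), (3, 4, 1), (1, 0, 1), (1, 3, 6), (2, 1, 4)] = 4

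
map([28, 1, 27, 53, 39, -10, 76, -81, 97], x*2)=[56, 2, 54, 106, 78, -20, 152, -162, 194]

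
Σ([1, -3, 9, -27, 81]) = 1 + -3 + 9 + -27 + 81
= 61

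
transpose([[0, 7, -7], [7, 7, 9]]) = [[0, 7], [7, 7], [-7, 9]]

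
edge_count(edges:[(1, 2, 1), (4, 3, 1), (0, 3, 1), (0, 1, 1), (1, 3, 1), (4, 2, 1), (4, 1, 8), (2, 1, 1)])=8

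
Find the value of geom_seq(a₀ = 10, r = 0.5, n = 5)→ [10.0, 5.0, 2.5, 1.25, 0.625]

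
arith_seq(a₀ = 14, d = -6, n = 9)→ [14, 8, 2, -4, -10, -16, -22, -28, -34]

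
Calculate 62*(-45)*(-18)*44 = 2209680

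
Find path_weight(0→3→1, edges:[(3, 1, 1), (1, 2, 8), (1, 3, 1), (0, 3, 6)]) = 7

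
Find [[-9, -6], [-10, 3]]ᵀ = [[-9, -10], [-6, 3]]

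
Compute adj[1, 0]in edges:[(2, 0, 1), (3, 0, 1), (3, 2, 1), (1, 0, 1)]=1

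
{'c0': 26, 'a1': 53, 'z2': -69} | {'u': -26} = {'c0': 26, 'a1': 53, 'z2': -69, 'u': -26}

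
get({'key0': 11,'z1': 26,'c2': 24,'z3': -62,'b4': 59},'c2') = 24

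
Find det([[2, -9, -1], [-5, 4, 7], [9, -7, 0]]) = (1)*(2)*det([[4, 7], [-7, 0]]) + (-1)*(-9)*det([[-5, 7], [9, 0]]) + (1)*(-1)*det([[-5, 4], [9, -7]])
= 98 + -567 + 1
= -468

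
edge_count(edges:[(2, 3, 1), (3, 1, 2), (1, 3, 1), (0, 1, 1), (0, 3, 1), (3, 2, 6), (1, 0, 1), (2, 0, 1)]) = 8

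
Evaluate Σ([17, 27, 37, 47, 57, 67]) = 252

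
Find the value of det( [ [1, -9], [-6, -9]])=-63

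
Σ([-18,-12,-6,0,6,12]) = (-18) + (-12) + (-6) + 0 + 6 + 12
= -18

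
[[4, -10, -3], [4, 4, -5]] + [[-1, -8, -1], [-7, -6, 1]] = [[3, -18, -4], [-3, -2, -4]]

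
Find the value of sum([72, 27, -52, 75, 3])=72 + 27 + (-52) + 75 + 3
= 125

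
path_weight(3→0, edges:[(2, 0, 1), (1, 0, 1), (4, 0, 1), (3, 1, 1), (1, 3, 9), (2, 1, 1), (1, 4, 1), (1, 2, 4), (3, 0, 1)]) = 1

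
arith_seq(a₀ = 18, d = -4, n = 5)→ [18, 14, 10, 6, 2]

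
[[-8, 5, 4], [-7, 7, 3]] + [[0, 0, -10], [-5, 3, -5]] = [[-8, 5, -6], [-12, 10, -2]]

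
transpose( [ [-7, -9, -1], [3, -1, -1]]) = [[-7, 3], [-9, -1], [-1, -1]]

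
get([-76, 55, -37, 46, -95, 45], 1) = 55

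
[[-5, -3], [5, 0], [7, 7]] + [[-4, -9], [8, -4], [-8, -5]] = [[-9, -12], [13, -4], [-1, 2]]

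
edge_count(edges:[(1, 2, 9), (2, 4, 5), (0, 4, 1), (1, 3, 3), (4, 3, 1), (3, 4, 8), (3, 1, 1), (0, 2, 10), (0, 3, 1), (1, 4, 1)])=10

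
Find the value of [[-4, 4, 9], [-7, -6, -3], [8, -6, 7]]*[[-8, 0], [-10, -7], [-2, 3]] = C[0][0] = (-4)*(-8) + (4)*(-10) + (9)*(-2) = -26
C[0][1] = (-4)*(0) + (4)*(-7) + (9)*(3) = -1
C[1][0] = (-7)*(-8) + (-6)*(-10) + (-3)*(-2) = 122
C[1][1] = (-7)*(0) + (-6)*(-7) + (-3)*(3) = 33
C[2][0] = (8)*(-8) + (-6)*(-10) + (7)*(-2) = -18
C[2][1] = (8)*(0) + (-6)*(-7) + (7)*(3) = 63
= [[-26, -1], [122, 33], [-18, 63]]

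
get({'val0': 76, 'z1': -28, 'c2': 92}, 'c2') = 92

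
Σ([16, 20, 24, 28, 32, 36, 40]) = 196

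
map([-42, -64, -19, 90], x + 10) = [-32, -54, -9, 100]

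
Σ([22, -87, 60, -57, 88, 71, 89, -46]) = 22 + (-87) + 60 + (-57) + 88 + 71 + 89 + (-46)
= 140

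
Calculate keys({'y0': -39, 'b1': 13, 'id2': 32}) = ['y0', 'b1', 'id2']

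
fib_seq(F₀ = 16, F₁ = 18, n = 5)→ F_2 = F_1 + F_0 = 34
F_3 = F_2 + F_1 = 52
F_4 = F_3 + F_2 = 86
= [16, 18, 34, 52, 86]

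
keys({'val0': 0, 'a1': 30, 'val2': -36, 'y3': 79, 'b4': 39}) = ['val0', 'a1', 'val2', 'y3', 'b4']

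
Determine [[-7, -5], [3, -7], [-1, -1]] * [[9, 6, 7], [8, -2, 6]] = [[-103, -32, -79], [-29, 32, -21], [-17, -4, -13]]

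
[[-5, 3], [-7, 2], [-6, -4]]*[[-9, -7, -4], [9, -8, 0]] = [[72, 11, 20], [81, 33, 28], [18, 74, 24]]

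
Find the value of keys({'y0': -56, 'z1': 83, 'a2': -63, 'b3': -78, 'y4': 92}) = ['y0', 'z1', 'a2', 'b3', 'y4']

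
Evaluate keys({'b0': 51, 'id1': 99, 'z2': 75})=['b0', 'id1', 'z2']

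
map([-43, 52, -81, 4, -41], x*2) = -43*2=-86, 52*2=104, -81*2=-162, 4*2=8, -41*2=-82
= [-86, 104, -162, 8, -82]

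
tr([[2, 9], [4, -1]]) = diagonal: 2 + (-1)
= 1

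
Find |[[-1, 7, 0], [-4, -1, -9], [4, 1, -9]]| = (1)*(-1)*det([[-1, -9], [1, -9]]) + (-1)*(7)*det([[-4, -9], [4, -9]]) + (1)*(0)*det([[-4, -1], [4, 1]])
= -18 + -504 + 0
= -522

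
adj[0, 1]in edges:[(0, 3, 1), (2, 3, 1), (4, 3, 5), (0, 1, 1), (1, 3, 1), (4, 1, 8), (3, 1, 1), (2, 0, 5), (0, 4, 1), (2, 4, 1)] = 1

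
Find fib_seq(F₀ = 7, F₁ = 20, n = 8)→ F_2 = F_1 + F_0 = 27
F_3 = F_2 + F_1 = 47
F_4 = F_3 + F_2 = 74
...
= [7, 20, 27, 47, 74, 121, 195, 316]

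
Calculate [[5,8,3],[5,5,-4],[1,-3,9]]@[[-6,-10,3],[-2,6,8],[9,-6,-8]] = C[0][0] = (5)*(-6) + (8)*(-2) + (3)*(9) = -19
C[0][1] = (5)*(-10) + (8)*(6) + (3)*(-6) = -20
C[0][2] = (5)*(3) + (8)*(8) + (3)*(-8) = 55
C[1][0] = (5)*(-6) + (5)*(-2) + (-4)*(9) = -76
C[1][1] = (5)*(-10) + (5)*(6) + (-4)*(-6) = 4
C[1][2] = (5)*(3) + (5)*(8) + (-4)*(-8) = 87
... (3 more cells)
= [[-19, -20, 55], [-76, 4, 87], [81, -82, -93]]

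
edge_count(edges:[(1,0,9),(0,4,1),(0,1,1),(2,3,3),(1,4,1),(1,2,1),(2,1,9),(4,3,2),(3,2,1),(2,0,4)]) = 10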